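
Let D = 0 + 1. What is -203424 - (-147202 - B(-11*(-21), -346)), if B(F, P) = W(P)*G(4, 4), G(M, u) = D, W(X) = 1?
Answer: -56221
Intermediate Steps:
D = 1
G(M, u) = 1
B(F, P) = 1 (B(F, P) = 1*1 = 1)
-203424 - (-147202 - B(-11*(-21), -346)) = -203424 - (-147202 - 1*1) = -203424 - (-147202 - 1) = -203424 - 1*(-147203) = -203424 + 147203 = -56221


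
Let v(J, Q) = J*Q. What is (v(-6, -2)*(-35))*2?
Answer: -840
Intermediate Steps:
(v(-6, -2)*(-35))*2 = (-6*(-2)*(-35))*2 = (12*(-35))*2 = -420*2 = -840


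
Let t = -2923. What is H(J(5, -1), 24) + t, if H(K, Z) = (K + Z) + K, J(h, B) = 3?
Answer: -2893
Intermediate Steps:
H(K, Z) = Z + 2*K
H(J(5, -1), 24) + t = (24 + 2*3) - 2923 = (24 + 6) - 2923 = 30 - 2923 = -2893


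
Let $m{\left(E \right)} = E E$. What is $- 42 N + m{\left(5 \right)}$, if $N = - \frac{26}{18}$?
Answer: $\frac{257}{3} \approx 85.667$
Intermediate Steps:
$m{\left(E \right)} = E^{2}$
$N = - \frac{13}{9}$ ($N = \left(-26\right) \frac{1}{18} = - \frac{13}{9} \approx -1.4444$)
$- 42 N + m{\left(5 \right)} = \left(-42\right) \left(- \frac{13}{9}\right) + 5^{2} = \frac{182}{3} + 25 = \frac{257}{3}$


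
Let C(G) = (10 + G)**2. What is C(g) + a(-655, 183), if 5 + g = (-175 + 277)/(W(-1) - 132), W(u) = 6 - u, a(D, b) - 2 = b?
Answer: 3164154/15625 ≈ 202.51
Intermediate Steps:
a(D, b) = 2 + b
g = -727/125 (g = -5 + (-175 + 277)/((6 - 1*(-1)) - 132) = -5 + 102/((6 + 1) - 132) = -5 + 102/(7 - 132) = -5 + 102/(-125) = -5 + 102*(-1/125) = -5 - 102/125 = -727/125 ≈ -5.8160)
C(g) + a(-655, 183) = (10 - 727/125)**2 + (2 + 183) = (523/125)**2 + 185 = 273529/15625 + 185 = 3164154/15625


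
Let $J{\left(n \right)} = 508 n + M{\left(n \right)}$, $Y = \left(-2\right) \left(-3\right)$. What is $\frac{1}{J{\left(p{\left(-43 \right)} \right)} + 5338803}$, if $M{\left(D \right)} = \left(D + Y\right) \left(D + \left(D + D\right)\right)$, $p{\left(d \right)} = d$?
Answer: $\frac{1}{5321732} \approx 1.8791 \cdot 10^{-7}$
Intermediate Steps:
$Y = 6$
$M{\left(D \right)} = 3 D \left(6 + D\right)$ ($M{\left(D \right)} = \left(D + 6\right) \left(D + \left(D + D\right)\right) = \left(6 + D\right) \left(D + 2 D\right) = \left(6 + D\right) 3 D = 3 D \left(6 + D\right)$)
$J{\left(n \right)} = 508 n + 3 n \left(6 + n\right)$
$\frac{1}{J{\left(p{\left(-43 \right)} \right)} + 5338803} = \frac{1}{- 43 \left(526 + 3 \left(-43\right)\right) + 5338803} = \frac{1}{- 43 \left(526 - 129\right) + 5338803} = \frac{1}{\left(-43\right) 397 + 5338803} = \frac{1}{-17071 + 5338803} = \frac{1}{5321732}$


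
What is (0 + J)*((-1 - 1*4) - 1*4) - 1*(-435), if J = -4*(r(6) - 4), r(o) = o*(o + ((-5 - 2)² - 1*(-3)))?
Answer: 12819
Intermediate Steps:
r(o) = o*(52 + o) (r(o) = o*(o + ((-7)² + 3)) = o*(o + (49 + 3)) = o*(o + 52) = o*(52 + o))
J = -1376 (J = -4*(6*(52 + 6) - 4) = -4*(6*58 - 4) = -4*(348 - 4) = -4*344 = -1376)
(0 + J)*((-1 - 1*4) - 1*4) - 1*(-435) = (0 - 1376)*((-1 - 1*4) - 1*4) - 1*(-435) = -1376*((-1 - 4) - 4) + 435 = -1376*(-5 - 4) + 435 = -1376*(-9) + 435 = 12384 + 435 = 12819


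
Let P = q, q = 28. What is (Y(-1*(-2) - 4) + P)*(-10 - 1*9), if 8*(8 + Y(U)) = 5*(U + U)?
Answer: -665/2 ≈ -332.50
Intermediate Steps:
P = 28
Y(U) = -8 + 5*U/4 (Y(U) = -8 + (5*(U + U))/8 = -8 + (5*(2*U))/8 = -8 + (10*U)/8 = -8 + 5*U/4)
(Y(-1*(-2) - 4) + P)*(-10 - 1*9) = ((-8 + 5*(-1*(-2) - 4)/4) + 28)*(-10 - 1*9) = ((-8 + 5*(2 - 4)/4) + 28)*(-10 - 9) = ((-8 + (5/4)*(-2)) + 28)*(-19) = ((-8 - 5/2) + 28)*(-19) = (-21/2 + 28)*(-19) = (35/2)*(-19) = -665/2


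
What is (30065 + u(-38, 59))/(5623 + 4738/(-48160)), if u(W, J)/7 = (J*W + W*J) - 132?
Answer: -18035920/45133157 ≈ -0.39962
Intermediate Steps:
u(W, J) = -924 + 14*J*W (u(W, J) = 7*((J*W + W*J) - 132) = 7*((J*W + J*W) - 132) = 7*(2*J*W - 132) = 7*(-132 + 2*J*W) = -924 + 14*J*W)
(30065 + u(-38, 59))/(5623 + 4738/(-48160)) = (30065 + (-924 + 14*59*(-38)))/(5623 + 4738/(-48160)) = (30065 + (-924 - 31388))/(5623 + 4738*(-1/48160)) = (30065 - 32312)/(5623 - 2369/24080) = -2247/135399471/24080 = -2247*24080/135399471 = -18035920/45133157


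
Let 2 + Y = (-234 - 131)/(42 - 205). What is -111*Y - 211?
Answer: -38722/163 ≈ -237.56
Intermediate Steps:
Y = 39/163 (Y = -2 + (-234 - 131)/(42 - 205) = -2 - 365/(-163) = -2 - 365*(-1/163) = -2 + 365/163 = 39/163 ≈ 0.23926)
-111*Y - 211 = -111*39/163 - 211 = -4329/163 - 211 = -38722/163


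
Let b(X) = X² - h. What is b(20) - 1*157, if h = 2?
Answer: 241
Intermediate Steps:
b(X) = -2 + X² (b(X) = X² - 1*2 = X² - 2 = -2 + X²)
b(20) - 1*157 = (-2 + 20²) - 1*157 = (-2 + 400) - 157 = 398 - 157 = 241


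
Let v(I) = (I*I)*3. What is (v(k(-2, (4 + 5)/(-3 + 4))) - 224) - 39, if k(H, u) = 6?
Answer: -155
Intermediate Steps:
v(I) = 3*I**2 (v(I) = I**2*3 = 3*I**2)
(v(k(-2, (4 + 5)/(-3 + 4))) - 224) - 39 = (3*6**2 - 224) - 39 = (3*36 - 224) - 39 = (108 - 224) - 39 = -116 - 39 = -155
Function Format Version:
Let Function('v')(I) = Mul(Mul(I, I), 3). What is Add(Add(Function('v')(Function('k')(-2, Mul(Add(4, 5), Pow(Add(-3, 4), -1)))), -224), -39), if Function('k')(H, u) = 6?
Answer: -155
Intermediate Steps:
Function('v')(I) = Mul(3, Pow(I, 2)) (Function('v')(I) = Mul(Pow(I, 2), 3) = Mul(3, Pow(I, 2)))
Add(Add(Function('v')(Function('k')(-2, Mul(Add(4, 5), Pow(Add(-3, 4), -1)))), -224), -39) = Add(Add(Mul(3, Pow(6, 2)), -224), -39) = Add(Add(Mul(3, 36), -224), -39) = Add(Add(108, -224), -39) = Add(-116, -39) = -155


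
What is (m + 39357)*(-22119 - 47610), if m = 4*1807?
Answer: -3248325465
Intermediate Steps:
m = 7228
(m + 39357)*(-22119 - 47610) = (7228 + 39357)*(-22119 - 47610) = 46585*(-69729) = -3248325465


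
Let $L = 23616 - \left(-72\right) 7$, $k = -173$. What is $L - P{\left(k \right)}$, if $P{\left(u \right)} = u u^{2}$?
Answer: $5201837$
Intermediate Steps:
$P{\left(u \right)} = u^{3}$
$L = 24120$ ($L = 23616 - -504 = 23616 + 504 = 24120$)
$L - P{\left(k \right)} = 24120 - \left(-173\right)^{3} = 24120 - -5177717 = 24120 + 5177717 = 5201837$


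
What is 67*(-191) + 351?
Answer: -12446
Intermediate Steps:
67*(-191) + 351 = -12797 + 351 = -12446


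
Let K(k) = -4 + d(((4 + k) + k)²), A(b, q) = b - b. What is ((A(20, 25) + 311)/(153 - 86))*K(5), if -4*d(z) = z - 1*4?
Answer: -16172/67 ≈ -241.37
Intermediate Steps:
A(b, q) = 0
d(z) = 1 - z/4 (d(z) = -(z - 1*4)/4 = -(z - 4)/4 = -(-4 + z)/4 = 1 - z/4)
K(k) = -3 - (4 + 2*k)²/4 (K(k) = -4 + (1 - ((4 + k) + k)²/4) = -4 + (1 - (4 + 2*k)²/4) = -3 - (4 + 2*k)²/4)
((A(20, 25) + 311)/(153 - 86))*K(5) = ((0 + 311)/(153 - 86))*(-3 - (2 + 5)²) = (311/67)*(-3 - 1*7²) = (311*(1/67))*(-3 - 1*49) = 311*(-3 - 49)/67 = (311/67)*(-52) = -16172/67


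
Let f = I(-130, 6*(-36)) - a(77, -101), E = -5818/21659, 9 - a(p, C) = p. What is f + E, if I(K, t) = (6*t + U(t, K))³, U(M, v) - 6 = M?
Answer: -73979826469350/21659 ≈ -3.4157e+9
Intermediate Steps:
U(M, v) = 6 + M
a(p, C) = 9 - p
E = -5818/21659 (E = -5818*1/21659 = -5818/21659 ≈ -0.26862)
I(K, t) = (6 + 7*t)³ (I(K, t) = (6*t + (6 + t))³ = (6 + 7*t)³)
f = -3415662148 (f = (6 + 7*(6*(-36)))³ - (9 - 1*77) = (6 + 7*(-216))³ - (9 - 77) = (6 - 1512)³ - 1*(-68) = (-1506)³ + 68 = -3415662216 + 68 = -3415662148)
f + E = -3415662148 - 5818/21659 = -73979826469350/21659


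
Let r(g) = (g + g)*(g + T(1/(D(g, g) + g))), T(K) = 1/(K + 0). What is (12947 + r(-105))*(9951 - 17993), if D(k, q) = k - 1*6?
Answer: -646230994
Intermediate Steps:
D(k, q) = -6 + k (D(k, q) = k - 6 = -6 + k)
T(K) = 1/K
r(g) = 2*g*(-6 + 3*g) (r(g) = (g + g)*(g + 1/(1/((-6 + g) + g))) = (2*g)*(g + 1/(1/(-6 + 2*g))) = (2*g)*(g + (-6 + 2*g)) = (2*g)*(-6 + 3*g) = 2*g*(-6 + 3*g))
(12947 + r(-105))*(9951 - 17993) = (12947 + 6*(-105)*(-2 - 105))*(9951 - 17993) = (12947 + 6*(-105)*(-107))*(-8042) = (12947 + 67410)*(-8042) = 80357*(-8042) = -646230994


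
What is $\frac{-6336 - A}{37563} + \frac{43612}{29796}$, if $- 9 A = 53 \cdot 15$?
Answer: $\frac{363010520}{279806787} \approx 1.2974$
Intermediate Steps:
$A = - \frac{265}{3}$ ($A = - \frac{53 \cdot 15}{9} = \left(- \frac{1}{9}\right) 795 = - \frac{265}{3} \approx -88.333$)
$\frac{-6336 - A}{37563} + \frac{43612}{29796} = \frac{-6336 - - \frac{265}{3}}{37563} + \frac{43612}{29796} = \left(-6336 + \frac{265}{3}\right) \frac{1}{37563} + 43612 \cdot \frac{1}{29796} = \left(- \frac{18743}{3}\right) \frac{1}{37563} + \frac{10903}{7449} = - \frac{18743}{112689} + \frac{10903}{7449} = \frac{363010520}{279806787}$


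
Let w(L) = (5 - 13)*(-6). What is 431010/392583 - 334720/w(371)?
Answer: -2737181110/392583 ≈ -6972.2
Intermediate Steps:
w(L) = 48 (w(L) = -8*(-6) = 48)
431010/392583 - 334720/w(371) = 431010/392583 - 334720/48 = 431010*(1/392583) - 334720*1/48 = 143670/130861 - 20920/3 = -2737181110/392583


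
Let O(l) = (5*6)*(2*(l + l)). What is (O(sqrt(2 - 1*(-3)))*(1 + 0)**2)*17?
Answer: 2040*sqrt(5) ≈ 4561.6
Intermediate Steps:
O(l) = 120*l (O(l) = 30*(2*(2*l)) = 30*(4*l) = 120*l)
(O(sqrt(2 - 1*(-3)))*(1 + 0)**2)*17 = ((120*sqrt(2 - 1*(-3)))*(1 + 0)**2)*17 = ((120*sqrt(2 + 3))*1**2)*17 = ((120*sqrt(5))*1)*17 = (120*sqrt(5))*17 = 2040*sqrt(5)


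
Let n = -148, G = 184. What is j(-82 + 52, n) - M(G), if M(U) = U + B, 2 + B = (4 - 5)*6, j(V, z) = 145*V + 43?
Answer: -4483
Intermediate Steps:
j(V, z) = 43 + 145*V
B = -8 (B = -2 + (4 - 5)*6 = -2 - 1*6 = -2 - 6 = -8)
M(U) = -8 + U (M(U) = U - 8 = -8 + U)
j(-82 + 52, n) - M(G) = (43 + 145*(-82 + 52)) - (-8 + 184) = (43 + 145*(-30)) - 1*176 = (43 - 4350) - 176 = -4307 - 176 = -4483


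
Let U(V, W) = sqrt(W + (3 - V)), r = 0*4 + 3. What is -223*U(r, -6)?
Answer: -223*I*sqrt(6) ≈ -546.24*I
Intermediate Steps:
r = 3 (r = 0 + 3 = 3)
U(V, W) = sqrt(3 + W - V)
-223*U(r, -6) = -223*sqrt(3 - 6 - 1*3) = -223*sqrt(3 - 6 - 3) = -223*I*sqrt(6)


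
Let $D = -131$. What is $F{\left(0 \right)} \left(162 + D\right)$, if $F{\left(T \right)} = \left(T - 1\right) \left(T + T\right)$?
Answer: $0$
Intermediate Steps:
$F{\left(T \right)} = 2 T \left(-1 + T\right)$ ($F{\left(T \right)} = \left(-1 + T\right) 2 T = 2 T \left(-1 + T\right)$)
$F{\left(0 \right)} \left(162 + D\right) = 2 \cdot 0 \left(-1 + 0\right) \left(162 - 131\right) = 2 \cdot 0 \left(-1\right) 31 = 0 \cdot 31 = 0$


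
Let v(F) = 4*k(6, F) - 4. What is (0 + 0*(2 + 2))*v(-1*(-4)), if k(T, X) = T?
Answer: 0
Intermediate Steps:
v(F) = 20 (v(F) = 4*6 - 4 = 24 - 4 = 20)
(0 + 0*(2 + 2))*v(-1*(-4)) = (0 + 0*(2 + 2))*20 = (0 + 0*4)*20 = (0 + 0)*20 = 0*20 = 0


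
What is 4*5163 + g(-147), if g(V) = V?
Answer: 20505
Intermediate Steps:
4*5163 + g(-147) = 4*5163 - 147 = 20652 - 147 = 20505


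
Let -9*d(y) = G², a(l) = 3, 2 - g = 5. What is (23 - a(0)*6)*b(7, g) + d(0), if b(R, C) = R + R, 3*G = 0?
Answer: 70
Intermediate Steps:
G = 0 (G = (⅓)*0 = 0)
g = -3 (g = 2 - 1*5 = 2 - 5 = -3)
b(R, C) = 2*R
d(y) = 0 (d(y) = -⅑*0² = -⅑*0 = 0)
(23 - a(0)*6)*b(7, g) + d(0) = (23 - 3*6)*(2*7) + 0 = (23 - 1*18)*14 + 0 = (23 - 18)*14 + 0 = 5*14 + 0 = 70 + 0 = 70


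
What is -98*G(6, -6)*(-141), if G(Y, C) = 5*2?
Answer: 138180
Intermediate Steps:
G(Y, C) = 10
-98*G(6, -6)*(-141) = -98*10*(-141) = -980*(-141) = 138180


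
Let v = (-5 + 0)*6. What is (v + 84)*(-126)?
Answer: -6804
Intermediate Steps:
v = -30 (v = -5*6 = -30)
(v + 84)*(-126) = (-30 + 84)*(-126) = 54*(-126) = -6804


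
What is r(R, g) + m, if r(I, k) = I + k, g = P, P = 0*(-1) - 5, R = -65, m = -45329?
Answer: -45399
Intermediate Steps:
P = -5 (P = 0 - 5 = -5)
g = -5
r(R, g) + m = (-65 - 5) - 45329 = -70 - 45329 = -45399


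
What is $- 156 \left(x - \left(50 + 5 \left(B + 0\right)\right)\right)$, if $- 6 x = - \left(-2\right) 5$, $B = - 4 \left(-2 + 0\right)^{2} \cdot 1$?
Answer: $-4420$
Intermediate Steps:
$B = -16$ ($B = - 4 \left(-2\right)^{2} \cdot 1 = \left(-4\right) 4 \cdot 1 = \left(-16\right) 1 = -16$)
$x = - \frac{5}{3}$ ($x = - \frac{\left(-1\right) \left(\left(-2\right) 5\right)}{6} = - \frac{\left(-1\right) \left(-10\right)}{6} = \left(- \frac{1}{6}\right) 10 = - \frac{5}{3} \approx -1.6667$)
$- 156 \left(x - \left(50 + 5 \left(B + 0\right)\right)\right) = - 156 \left(- \frac{5}{3} - \left(50 + 5 \left(-16 + 0\right)\right)\right) = - 156 \left(- \frac{5}{3} - -30\right) = - 156 \left(- \frac{5}{3} + \left(-50 + 80\right)\right) = - 156 \left(- \frac{5}{3} + 30\right) = \left(-156\right) \frac{85}{3} = -4420$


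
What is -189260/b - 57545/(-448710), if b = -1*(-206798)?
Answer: -7302266369/9279233058 ≈ -0.78695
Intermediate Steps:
b = 206798
-189260/b - 57545/(-448710) = -189260/206798 - 57545/(-448710) = -189260*1/206798 - 57545*(-1/448710) = -94630/103399 + 11509/89742 = -7302266369/9279233058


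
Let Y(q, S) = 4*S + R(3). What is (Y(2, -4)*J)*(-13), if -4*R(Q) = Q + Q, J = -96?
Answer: -21840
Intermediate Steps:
R(Q) = -Q/2 (R(Q) = -(Q + Q)/4 = -Q/2)
Y(q, S) = -3/2 + 4*S (Y(q, S) = 4*S - ½*3 = 4*S - 3/2 = -3/2 + 4*S)
(Y(2, -4)*J)*(-13) = ((-3/2 + 4*(-4))*(-96))*(-13) = ((-3/2 - 16)*(-96))*(-13) = -35/2*(-96)*(-13) = 1680*(-13) = -21840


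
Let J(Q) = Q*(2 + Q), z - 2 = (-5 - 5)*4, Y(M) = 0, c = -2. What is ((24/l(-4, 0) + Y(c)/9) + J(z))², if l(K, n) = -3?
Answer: 1849600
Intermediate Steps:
z = -38 (z = 2 + (-5 - 5)*4 = 2 - 10*4 = 2 - 40 = -38)
((24/l(-4, 0) + Y(c)/9) + J(z))² = ((24/(-3) + 0/9) - 38*(2 - 38))² = ((24*(-⅓) + 0*(⅑)) - 38*(-36))² = ((-8 + 0) + 1368)² = (-8 + 1368)² = 1360² = 1849600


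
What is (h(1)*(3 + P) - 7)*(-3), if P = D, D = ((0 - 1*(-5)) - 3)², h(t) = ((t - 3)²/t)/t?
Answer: -63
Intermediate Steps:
h(t) = (-3 + t)²/t² (h(t) = ((-3 + t)²/t)/t = (-3 + t)²/t²)
D = 4 (D = ((0 + 5) - 3)² = (5 - 3)² = 2² = 4)
P = 4
(h(1)*(3 + P) - 7)*(-3) = (((-3 + 1)²/1²)*(3 + 4) - 7)*(-3) = ((1*(-2)²)*7 - 7)*(-3) = ((1*4)*7 - 7)*(-3) = (4*7 - 7)*(-3) = (28 - 7)*(-3) = 21*(-3) = -63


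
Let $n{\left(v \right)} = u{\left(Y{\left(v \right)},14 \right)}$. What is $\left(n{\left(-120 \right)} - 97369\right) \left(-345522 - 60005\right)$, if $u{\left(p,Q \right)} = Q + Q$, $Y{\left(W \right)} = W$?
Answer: $39474403707$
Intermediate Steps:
$u{\left(p,Q \right)} = 2 Q$
$n{\left(v \right)} = 28$ ($n{\left(v \right)} = 2 \cdot 14 = 28$)
$\left(n{\left(-120 \right)} - 97369\right) \left(-345522 - 60005\right) = \left(28 - 97369\right) \left(-345522 - 60005\right) = \left(-97341\right) \left(-405527\right) = 39474403707$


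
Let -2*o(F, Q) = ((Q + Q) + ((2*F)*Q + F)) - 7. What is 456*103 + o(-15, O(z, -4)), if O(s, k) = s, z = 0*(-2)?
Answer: 46979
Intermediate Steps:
z = 0
o(F, Q) = 7/2 - Q - F/2 - F*Q (o(F, Q) = -(((Q + Q) + ((2*F)*Q + F)) - 7)/2 = -((2*Q + (2*F*Q + F)) - 7)/2 = -((2*Q + (F + 2*F*Q)) - 7)/2 = -((F + 2*Q + 2*F*Q) - 7)/2 = -(-7 + F + 2*Q + 2*F*Q)/2 = 7/2 - Q - F/2 - F*Q)
456*103 + o(-15, O(z, -4)) = 456*103 + (7/2 - 1*0 - ½*(-15) - 1*(-15)*0) = 46968 + (7/2 + 0 + 15/2 + 0) = 46968 + 11 = 46979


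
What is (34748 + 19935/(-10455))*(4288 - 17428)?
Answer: -318224874780/697 ≈ -4.5656e+8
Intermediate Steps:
(34748 + 19935/(-10455))*(4288 - 17428) = (34748 + 19935*(-1/10455))*(-13140) = (34748 - 1329/697)*(-13140) = (24218027/697)*(-13140) = -318224874780/697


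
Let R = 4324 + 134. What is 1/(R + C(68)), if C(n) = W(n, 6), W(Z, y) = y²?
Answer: 1/4494 ≈ 0.00022252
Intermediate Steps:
C(n) = 36 (C(n) = 6² = 36)
R = 4458
1/(R + C(68)) = 1/(4458 + 36) = 1/4494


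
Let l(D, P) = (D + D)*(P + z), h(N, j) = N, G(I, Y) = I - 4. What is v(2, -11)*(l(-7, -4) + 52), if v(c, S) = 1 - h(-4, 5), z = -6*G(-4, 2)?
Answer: -2820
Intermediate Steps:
G(I, Y) = -4 + I
z = 48 (z = -6*(-4 - 4) = -6*(-8) = 48)
v(c, S) = 5 (v(c, S) = 1 - 1*(-4) = 1 + 4 = 5)
l(D, P) = 2*D*(48 + P) (l(D, P) = (D + D)*(P + 48) = (2*D)*(48 + P) = 2*D*(48 + P))
v(2, -11)*(l(-7, -4) + 52) = 5*(2*(-7)*(48 - 4) + 52) = 5*(2*(-7)*44 + 52) = 5*(-616 + 52) = 5*(-564) = -2820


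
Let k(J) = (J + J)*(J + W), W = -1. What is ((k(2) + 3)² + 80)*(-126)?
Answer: -16254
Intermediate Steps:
k(J) = 2*J*(-1 + J) (k(J) = (J + J)*(J - 1) = (2*J)*(-1 + J) = 2*J*(-1 + J))
((k(2) + 3)² + 80)*(-126) = ((2*2*(-1 + 2) + 3)² + 80)*(-126) = ((2*2*1 + 3)² + 80)*(-126) = ((4 + 3)² + 80)*(-126) = (7² + 80)*(-126) = (49 + 80)*(-126) = 129*(-126) = -16254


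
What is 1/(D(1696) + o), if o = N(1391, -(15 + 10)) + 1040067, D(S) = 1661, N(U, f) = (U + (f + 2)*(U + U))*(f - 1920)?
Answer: 1/122789003 ≈ 8.1441e-9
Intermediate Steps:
N(U, f) = (-1920 + f)*(U + 2*U*(2 + f)) (N(U, f) = (U + (2 + f)*(2*U))*(-1920 + f) = (U + 2*U*(2 + f))*(-1920 + f) = (-1920 + f)*(U + 2*U*(2 + f)))
o = 122787342 (o = 1391*(-9600 - (-3835)*(15 + 10) + 2*(-(15 + 10))²) + 1040067 = 1391*(-9600 - (-3835)*25 + 2*(-1*25)²) + 1040067 = 1391*(-9600 - 3835*(-25) + 2*(-25)²) + 1040067 = 1391*(-9600 + 95875 + 2*625) + 1040067 = 1391*(-9600 + 95875 + 1250) + 1040067 = 1391*87525 + 1040067 = 121747275 + 1040067 = 122787342)
1/(D(1696) + o) = 1/(1661 + 122787342) = 1/122789003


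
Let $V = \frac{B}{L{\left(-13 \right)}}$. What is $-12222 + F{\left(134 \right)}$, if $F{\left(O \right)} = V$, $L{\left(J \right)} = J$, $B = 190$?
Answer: $- \frac{159076}{13} \approx -12237.0$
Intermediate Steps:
$V = - \frac{190}{13}$ ($V = \frac{190}{-13} = 190 \left(- \frac{1}{13}\right) = - \frac{190}{13} \approx -14.615$)
$F{\left(O \right)} = - \frac{190}{13}$
$-12222 + F{\left(134 \right)} = -12222 - \frac{190}{13} = - \frac{159076}{13}$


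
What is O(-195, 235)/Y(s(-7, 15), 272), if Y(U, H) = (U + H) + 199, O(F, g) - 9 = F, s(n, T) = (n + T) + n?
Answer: -93/236 ≈ -0.39407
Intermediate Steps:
s(n, T) = T + 2*n (s(n, T) = (T + n) + n = T + 2*n)
O(F, g) = 9 + F
Y(U, H) = 199 + H + U (Y(U, H) = (H + U) + 199 = 199 + H + U)
O(-195, 235)/Y(s(-7, 15), 272) = (9 - 195)/(199 + 272 + (15 + 2*(-7))) = -186/(199 + 272 + (15 - 14)) = -186/(199 + 272 + 1) = -186/472 = -186*1/472 = -93/236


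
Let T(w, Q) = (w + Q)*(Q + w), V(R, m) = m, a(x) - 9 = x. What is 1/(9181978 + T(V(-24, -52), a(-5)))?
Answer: 1/9184282 ≈ 1.0888e-7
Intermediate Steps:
a(x) = 9 + x
T(w, Q) = (Q + w)² (T(w, Q) = (Q + w)*(Q + w) = (Q + w)²)
1/(9181978 + T(V(-24, -52), a(-5))) = 1/(9181978 + ((9 - 5) - 52)²) = 1/(9181978 + (4 - 52)²) = 1/(9181978 + (-48)²) = 1/(9181978 + 2304) = 1/9184282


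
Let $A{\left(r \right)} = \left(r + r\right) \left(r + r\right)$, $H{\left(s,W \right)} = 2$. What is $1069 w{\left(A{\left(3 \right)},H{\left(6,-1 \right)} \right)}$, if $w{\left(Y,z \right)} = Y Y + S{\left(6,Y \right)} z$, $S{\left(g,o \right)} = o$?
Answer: $1462392$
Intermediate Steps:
$A{\left(r \right)} = 4 r^{2}$ ($A{\left(r \right)} = 2 r 2 r = 4 r^{2}$)
$w{\left(Y,z \right)} = Y^{2} + Y z$ ($w{\left(Y,z \right)} = Y Y + Y z = Y^{2} + Y z$)
$1069 w{\left(A{\left(3 \right)},H{\left(6,-1 \right)} \right)} = 1069 \cdot 4 \cdot 3^{2} \left(4 \cdot 3^{2} + 2\right) = 1069 \cdot 4 \cdot 9 \left(4 \cdot 9 + 2\right) = 1069 \cdot 36 \left(36 + 2\right) = 1069 \cdot 36 \cdot 38 = 1069 \cdot 1368 = 1462392$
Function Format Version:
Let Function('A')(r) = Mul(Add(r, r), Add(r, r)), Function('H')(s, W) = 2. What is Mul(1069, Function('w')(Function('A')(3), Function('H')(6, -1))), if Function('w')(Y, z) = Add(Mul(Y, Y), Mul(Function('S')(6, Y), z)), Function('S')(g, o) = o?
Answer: 1462392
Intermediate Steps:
Function('A')(r) = Mul(4, Pow(r, 2)) (Function('A')(r) = Mul(Mul(2, r), Mul(2, r)) = Mul(4, Pow(r, 2)))
Function('w')(Y, z) = Add(Pow(Y, 2), Mul(Y, z)) (Function('w')(Y, z) = Add(Mul(Y, Y), Mul(Y, z)) = Add(Pow(Y, 2), Mul(Y, z)))
Mul(1069, Function('w')(Function('A')(3), Function('H')(6, -1))) = Mul(1069, Mul(Mul(4, Pow(3, 2)), Add(Mul(4, Pow(3, 2)), 2))) = Mul(1069, Mul(Mul(4, 9), Add(Mul(4, 9), 2))) = Mul(1069, Mul(36, Add(36, 2))) = Mul(1069, Mul(36, 38)) = Mul(1069, 1368) = 1462392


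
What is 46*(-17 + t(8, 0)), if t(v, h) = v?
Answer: -414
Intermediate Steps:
46*(-17 + t(8, 0)) = 46*(-17 + 8) = 46*(-9) = -414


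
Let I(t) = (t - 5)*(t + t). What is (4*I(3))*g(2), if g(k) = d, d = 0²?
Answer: 0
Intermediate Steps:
d = 0
g(k) = 0
I(t) = 2*t*(-5 + t) (I(t) = (-5 + t)*(2*t) = 2*t*(-5 + t))
(4*I(3))*g(2) = (4*(2*3*(-5 + 3)))*0 = (4*(2*3*(-2)))*0 = (4*(-12))*0 = -48*0 = 0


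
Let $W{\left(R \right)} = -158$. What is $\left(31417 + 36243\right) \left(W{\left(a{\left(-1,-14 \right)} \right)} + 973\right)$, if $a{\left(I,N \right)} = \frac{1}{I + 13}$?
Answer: $55142900$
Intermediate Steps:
$a{\left(I,N \right)} = \frac{1}{13 + I}$
$\left(31417 + 36243\right) \left(W{\left(a{\left(-1,-14 \right)} \right)} + 973\right) = \left(31417 + 36243\right) \left(-158 + 973\right) = 67660 \cdot 815 = 55142900$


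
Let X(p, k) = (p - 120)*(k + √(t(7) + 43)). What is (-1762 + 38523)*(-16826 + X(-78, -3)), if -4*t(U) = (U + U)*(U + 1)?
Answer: -596704552 - 7278678*√15 ≈ -6.2489e+8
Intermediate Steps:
t(U) = -U*(1 + U)/2 (t(U) = -(U + U)*(U + 1)/4 = -2*U*(1 + U)/4 = -U*(1 + U)/2)
X(p, k) = (-120 + p)*(k + √15) (X(p, k) = (p - 120)*(k + √(-½*7*(1 + 7) + 43)) = (-120 + p)*(k + √(-½*7*8 + 43)) = (-120 + p)*(k + √(-28 + 43)) = (-120 + p)*(k + √15))
(-1762 + 38523)*(-16826 + X(-78, -3)) = (-1762 + 38523)*(-16826 + (-120*(-3) - 120*√15 - 3*(-78) - 78*√15)) = 36761*(-16826 + (360 - 120*√15 + 234 - 78*√15)) = 36761*(-16826 + (594 - 198*√15)) = 36761*(-16232 - 198*√15) = -596704552 - 7278678*√15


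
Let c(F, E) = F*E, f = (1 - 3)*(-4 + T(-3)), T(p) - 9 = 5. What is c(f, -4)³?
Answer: 512000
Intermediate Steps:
T(p) = 14 (T(p) = 9 + 5 = 14)
f = -20 (f = (1 - 3)*(-4 + 14) = -2*10 = -20)
c(F, E) = E*F
c(f, -4)³ = (-4*(-20))³ = 80³ = 512000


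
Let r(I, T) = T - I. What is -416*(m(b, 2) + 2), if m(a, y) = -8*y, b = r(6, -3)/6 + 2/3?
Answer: 5824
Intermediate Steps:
b = -5/6 (b = (-3 - 1*6)/6 + 2/3 = (-3 - 6)*(1/6) + 2*(1/3) = -9*1/6 + 2/3 = -3/2 + 2/3 = -5/6 ≈ -0.83333)
m(a, y) = -8*y
-416*(m(b, 2) + 2) = -416*(-8*2 + 2) = -416*(-16 + 2) = -416*(-14) = 5824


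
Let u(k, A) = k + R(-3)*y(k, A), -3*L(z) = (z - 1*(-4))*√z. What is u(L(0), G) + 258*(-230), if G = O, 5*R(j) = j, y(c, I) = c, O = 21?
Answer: -59340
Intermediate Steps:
R(j) = j/5
G = 21
L(z) = -√z*(4 + z)/3 (L(z) = -(z - 1*(-4))*√z/3 = -(z + 4)*√z/3 = -(4 + z)*√z/3 = -√z*(4 + z)/3)
u(k, A) = 2*k/5 (u(k, A) = k + ((⅕)*(-3))*k = k - 3*k/5 = 2*k/5)
u(L(0), G) + 258*(-230) = 2*(√0*(-4 - 1*0)/3)/5 + 258*(-230) = 2*((⅓)*0*(-4 + 0))/5 - 59340 = 2*((⅓)*0*(-4))/5 - 59340 = (⅖)*0 - 59340 = 0 - 59340 = -59340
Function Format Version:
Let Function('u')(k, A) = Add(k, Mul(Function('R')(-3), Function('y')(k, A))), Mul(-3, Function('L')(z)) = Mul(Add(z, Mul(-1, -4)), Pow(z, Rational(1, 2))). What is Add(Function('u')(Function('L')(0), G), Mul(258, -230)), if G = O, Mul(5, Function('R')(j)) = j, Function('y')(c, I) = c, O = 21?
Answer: -59340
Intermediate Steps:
Function('R')(j) = Mul(Rational(1, 5), j)
G = 21
Function('L')(z) = Mul(Rational(-1, 3), Pow(z, Rational(1, 2)), Add(4, z)) (Function('L')(z) = Mul(Rational(-1, 3), Mul(Add(z, Mul(-1, -4)), Pow(z, Rational(1, 2)))) = Mul(Rational(-1, 3), Mul(Add(z, 4), Pow(z, Rational(1, 2)))) = Mul(Rational(-1, 3), Mul(Add(4, z), Pow(z, Rational(1, 2)))) = Mul(Rational(-1, 3), Mul(Pow(z, Rational(1, 2)), Add(4, z))) = Mul(Rational(-1, 3), Pow(z, Rational(1, 2)), Add(4, z)))
Function('u')(k, A) = Mul(Rational(2, 5), k) (Function('u')(k, A) = Add(k, Mul(Mul(Rational(1, 5), -3), k)) = Add(k, Mul(Rational(-3, 5), k)) = Mul(Rational(2, 5), k))
Add(Function('u')(Function('L')(0), G), Mul(258, -230)) = Add(Mul(Rational(2, 5), Mul(Rational(1, 3), Pow(0, Rational(1, 2)), Add(-4, Mul(-1, 0)))), Mul(258, -230)) = Add(Mul(Rational(2, 5), Mul(Rational(1, 3), 0, Add(-4, 0))), -59340) = Add(Mul(Rational(2, 5), Mul(Rational(1, 3), 0, -4)), -59340) = Add(Mul(Rational(2, 5), 0), -59340) = Add(0, -59340) = -59340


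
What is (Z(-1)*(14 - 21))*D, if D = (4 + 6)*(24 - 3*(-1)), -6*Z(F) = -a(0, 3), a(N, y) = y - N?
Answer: -945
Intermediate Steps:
Z(F) = ½ (Z(F) = -(-1)*(3 - 1*0)/6 = -(-1)*(3 + 0)/6 = -(-1)*3/6 = -⅙*(-3) = ½)
D = 270 (D = 10*(24 + 3) = 10*27 = 270)
(Z(-1)*(14 - 21))*D = ((14 - 21)/2)*270 = ((½)*(-7))*270 = -7/2*270 = -945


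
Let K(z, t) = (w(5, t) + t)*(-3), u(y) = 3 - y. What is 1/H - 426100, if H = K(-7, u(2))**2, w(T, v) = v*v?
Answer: -15339599/36 ≈ -4.2610e+5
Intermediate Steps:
w(T, v) = v**2
K(z, t) = -3*t - 3*t**2 (K(z, t) = (t**2 + t)*(-3) = (t + t**2)*(-3) = -3*t - 3*t**2)
H = 36 (H = (3*(3 - 1*2)*(-1 - (3 - 1*2)))**2 = (3*(3 - 2)*(-1 - (3 - 2)))**2 = (3*1*(-1 - 1*1))**2 = (3*1*(-1 - 1))**2 = (3*1*(-2))**2 = (-6)**2 = 36)
1/H - 426100 = 1/36 - 426100 = -15339599/36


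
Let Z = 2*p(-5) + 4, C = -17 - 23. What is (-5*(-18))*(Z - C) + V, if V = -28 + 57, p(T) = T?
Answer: 3089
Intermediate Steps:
C = -40
V = 29
Z = -6 (Z = 2*(-5) + 4 = -10 + 4 = -6)
(-5*(-18))*(Z - C) + V = (-5*(-18))*(-6 - 1*(-40)) + 29 = 90*(-6 + 40) + 29 = 90*34 + 29 = 3060 + 29 = 3089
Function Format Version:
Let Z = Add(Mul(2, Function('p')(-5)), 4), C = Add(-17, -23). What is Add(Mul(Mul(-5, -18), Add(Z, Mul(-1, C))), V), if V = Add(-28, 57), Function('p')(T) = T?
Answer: 3089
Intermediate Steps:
C = -40
V = 29
Z = -6 (Z = Add(Mul(2, -5), 4) = Add(-10, 4) = -6)
Add(Mul(Mul(-5, -18), Add(Z, Mul(-1, C))), V) = Add(Mul(Mul(-5, -18), Add(-6, Mul(-1, -40))), 29) = Add(Mul(90, Add(-6, 40)), 29) = Add(Mul(90, 34), 29) = Add(3060, 29) = 3089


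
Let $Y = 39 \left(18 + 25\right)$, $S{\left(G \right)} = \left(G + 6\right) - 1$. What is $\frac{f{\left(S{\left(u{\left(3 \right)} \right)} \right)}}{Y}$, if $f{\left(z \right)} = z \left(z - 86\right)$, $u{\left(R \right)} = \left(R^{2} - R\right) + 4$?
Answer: $- \frac{355}{559} \approx -0.63506$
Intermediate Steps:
$u{\left(R \right)} = 4 + R^{2} - R$
$S{\left(G \right)} = 5 + G$ ($S{\left(G \right)} = \left(6 + G\right) - 1 = 5 + G$)
$f{\left(z \right)} = z \left(-86 + z\right)$
$Y = 1677$ ($Y = 39 \cdot 43 = 1677$)
$\frac{f{\left(S{\left(u{\left(3 \right)} \right)} \right)}}{Y} = \frac{\left(5 + \left(4 + 3^{2} - 3\right)\right) \left(-86 + \left(5 + \left(4 + 3^{2} - 3\right)\right)\right)}{1677} = \left(5 + \left(4 + 9 - 3\right)\right) \left(-86 + \left(5 + \left(4 + 9 - 3\right)\right)\right) \frac{1}{1677} = \left(5 + 10\right) \left(-86 + \left(5 + 10\right)\right) \frac{1}{1677} = 15 \left(-86 + 15\right) \frac{1}{1677} = 15 \left(-71\right) \frac{1}{1677} = \left(-1065\right) \frac{1}{1677} = - \frac{355}{559}$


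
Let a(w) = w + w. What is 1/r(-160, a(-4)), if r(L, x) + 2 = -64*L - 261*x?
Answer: 1/12326 ≈ 8.1129e-5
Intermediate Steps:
a(w) = 2*w
r(L, x) = -2 - 261*x - 64*L (r(L, x) = -2 + (-64*L - 261*x) = -2 + (-261*x - 64*L) = -2 - 261*x - 64*L)
1/r(-160, a(-4)) = 1/(-2 - 522*(-4) - 64*(-160)) = 1/(-2 - 261*(-8) + 10240) = 1/(-2 + 2088 + 10240) = 1/12326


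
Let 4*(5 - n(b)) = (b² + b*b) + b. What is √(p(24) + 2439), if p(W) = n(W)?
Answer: 5*√86 ≈ 46.368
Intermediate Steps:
n(b) = 5 - b²/2 - b/4 (n(b) = 5 - ((b² + b*b) + b)/4 = 5 - ((b² + b²) + b)/4 = 5 - (2*b² + b)/4 = 5 - (b + 2*b²)/4 = 5 + (-b²/2 - b/4) = 5 - b²/2 - b/4)
p(W) = 5 - W²/2 - W/4
√(p(24) + 2439) = √((5 - ½*24² - ¼*24) + 2439) = √((5 - ½*576 - 6) + 2439) = √((5 - 288 - 6) + 2439) = √(-289 + 2439) = √2150 = 5*√86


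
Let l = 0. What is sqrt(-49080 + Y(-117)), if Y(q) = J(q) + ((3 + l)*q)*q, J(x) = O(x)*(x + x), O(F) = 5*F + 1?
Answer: sqrt(128643) ≈ 358.67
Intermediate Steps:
O(F) = 1 + 5*F
J(x) = 2*x*(1 + 5*x) (J(x) = (1 + 5*x)*(x + x) = (1 + 5*x)*(2*x) = 2*x*(1 + 5*x))
Y(q) = 3*q**2 + 2*q*(1 + 5*q) (Y(q) = 2*q*(1 + 5*q) + ((3 + 0)*q)*q = 2*q*(1 + 5*q) + (3*q)*q = 2*q*(1 + 5*q) + 3*q**2 = 3*q**2 + 2*q*(1 + 5*q))
sqrt(-49080 + Y(-117)) = sqrt(-49080 - 117*(2 + 13*(-117))) = sqrt(-49080 - 117*(2 - 1521)) = sqrt(-49080 - 117*(-1519)) = sqrt(-49080 + 177723) = sqrt(128643)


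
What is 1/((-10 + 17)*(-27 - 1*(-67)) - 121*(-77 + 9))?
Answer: 1/8508 ≈ 0.00011754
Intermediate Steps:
1/((-10 + 17)*(-27 - 1*(-67)) - 121*(-77 + 9)) = 1/(7*(-27 + 67) - 121*(-68)) = 1/(7*40 + 8228) = 1/(280 + 8228) = 1/8508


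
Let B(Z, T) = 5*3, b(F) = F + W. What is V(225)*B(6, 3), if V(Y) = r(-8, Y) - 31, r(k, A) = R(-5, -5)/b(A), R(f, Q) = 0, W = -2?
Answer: -465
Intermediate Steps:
b(F) = -2 + F (b(F) = F - 2 = -2 + F)
r(k, A) = 0 (r(k, A) = 0/(-2 + A) = 0)
B(Z, T) = 15
V(Y) = -31 (V(Y) = 0 - 31 = -31)
V(225)*B(6, 3) = -31*15 = -465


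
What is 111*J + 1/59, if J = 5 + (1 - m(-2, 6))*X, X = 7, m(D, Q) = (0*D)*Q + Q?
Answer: -196469/59 ≈ -3330.0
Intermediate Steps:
m(D, Q) = Q (m(D, Q) = 0*Q + Q = 0 + Q = Q)
J = -30 (J = 5 + (1 - 1*6)*7 = 5 + (1 - 6)*7 = 5 - 5*7 = 5 - 35 = -30)
111*J + 1/59 = 111*(-30) + 1/59 = -3330 + 1/59 = -196469/59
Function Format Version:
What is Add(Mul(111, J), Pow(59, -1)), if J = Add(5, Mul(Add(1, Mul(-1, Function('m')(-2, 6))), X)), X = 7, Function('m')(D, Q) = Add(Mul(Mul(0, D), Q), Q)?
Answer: Rational(-196469, 59) ≈ -3330.0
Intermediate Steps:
Function('m')(D, Q) = Q (Function('m')(D, Q) = Add(Mul(0, Q), Q) = Add(0, Q) = Q)
J = -30 (J = Add(5, Mul(Add(1, Mul(-1, 6)), 7)) = Add(5, Mul(Add(1, -6), 7)) = Add(5, Mul(-5, 7)) = Add(5, -35) = -30)
Add(Mul(111, J), Pow(59, -1)) = Add(Mul(111, -30), Pow(59, -1)) = Add(-3330, Rational(1, 59)) = Rational(-196469, 59)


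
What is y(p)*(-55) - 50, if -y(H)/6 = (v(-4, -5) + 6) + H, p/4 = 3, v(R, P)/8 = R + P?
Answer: -17870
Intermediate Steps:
v(R, P) = 8*P + 8*R (v(R, P) = 8*(R + P) = 8*(P + R) = 8*P + 8*R)
p = 12 (p = 4*3 = 12)
y(H) = 396 - 6*H (y(H) = -6*(((8*(-5) + 8*(-4)) + 6) + H) = -6*(((-40 - 32) + 6) + H) = -6*((-72 + 6) + H) = -6*(-66 + H) = 396 - 6*H)
y(p)*(-55) - 50 = (396 - 6*12)*(-55) - 50 = (396 - 72)*(-55) - 50 = 324*(-55) - 50 = -17820 - 50 = -17870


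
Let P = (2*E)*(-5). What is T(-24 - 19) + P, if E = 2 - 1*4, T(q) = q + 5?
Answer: -18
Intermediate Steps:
T(q) = 5 + q
E = -2 (E = 2 - 4 = -2)
P = 20 (P = (2*(-2))*(-5) = -4*(-5) = 20)
T(-24 - 19) + P = (5 + (-24 - 19)) + 20 = (5 - 43) + 20 = -38 + 20 = -18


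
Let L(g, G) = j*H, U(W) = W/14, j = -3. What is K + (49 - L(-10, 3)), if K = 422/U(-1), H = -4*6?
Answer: -5931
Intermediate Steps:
H = -24
U(W) = W/14 (U(W) = W*(1/14) = W/14)
L(g, G) = 72 (L(g, G) = -3*(-24) = 72)
K = -5908 (K = 422/(((1/14)*(-1))) = 422/(-1/14) = 422*(-14) = -5908)
K + (49 - L(-10, 3)) = -5908 + (49 - 1*72) = -5908 + (49 - 72) = -5908 - 23 = -5931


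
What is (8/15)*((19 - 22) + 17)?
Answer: 112/15 ≈ 7.4667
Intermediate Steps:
(8/15)*((19 - 22) + 17) = (8*(1/15))*(-3 + 17) = (8/15)*14 = 112/15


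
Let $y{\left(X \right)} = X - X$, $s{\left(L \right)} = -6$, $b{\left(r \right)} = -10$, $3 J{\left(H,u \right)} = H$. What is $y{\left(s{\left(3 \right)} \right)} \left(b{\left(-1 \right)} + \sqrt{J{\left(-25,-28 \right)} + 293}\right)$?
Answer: $0$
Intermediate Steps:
$J{\left(H,u \right)} = \frac{H}{3}$
$y{\left(X \right)} = 0$
$y{\left(s{\left(3 \right)} \right)} \left(b{\left(-1 \right)} + \sqrt{J{\left(-25,-28 \right)} + 293}\right) = 0 \left(-10 + \sqrt{\frac{1}{3} \left(-25\right) + 293}\right) = 0 \left(-10 + \sqrt{- \frac{25}{3} + 293}\right) = 0 \left(-10 + \sqrt{\frac{854}{3}}\right) = 0 \left(-10 + \frac{\sqrt{2562}}{3}\right) = 0$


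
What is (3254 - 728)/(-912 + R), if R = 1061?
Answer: 2526/149 ≈ 16.953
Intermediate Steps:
(3254 - 728)/(-912 + R) = (3254 - 728)/(-912 + 1061) = 2526/149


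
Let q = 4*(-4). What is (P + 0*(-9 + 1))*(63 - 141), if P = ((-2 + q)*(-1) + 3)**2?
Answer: -34398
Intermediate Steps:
q = -16
P = 441 (P = ((-2 - 16)*(-1) + 3)**2 = (-18*(-1) + 3)**2 = (18 + 3)**2 = 21**2 = 441)
(P + 0*(-9 + 1))*(63 - 141) = (441 + 0*(-9 + 1))*(63 - 141) = (441 + 0*(-8))*(-78) = (441 + 0)*(-78) = 441*(-78) = -34398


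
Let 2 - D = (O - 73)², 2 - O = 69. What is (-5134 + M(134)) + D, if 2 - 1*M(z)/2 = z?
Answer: -24996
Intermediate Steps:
O = -67 (O = 2 - 1*69 = 2 - 69 = -67)
M(z) = 4 - 2*z
D = -19598 (D = 2 - (-67 - 73)² = 2 - 1*(-140)² = 2 - 1*19600 = 2 - 19600 = -19598)
(-5134 + M(134)) + D = (-5134 + (4 - 2*134)) - 19598 = (-5134 + (4 - 268)) - 19598 = (-5134 - 264) - 19598 = -5398 - 19598 = -24996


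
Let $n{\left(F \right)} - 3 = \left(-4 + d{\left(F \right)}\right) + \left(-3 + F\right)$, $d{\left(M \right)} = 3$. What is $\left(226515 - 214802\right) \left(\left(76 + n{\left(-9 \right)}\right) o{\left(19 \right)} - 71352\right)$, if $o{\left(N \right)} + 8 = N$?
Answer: $-827242338$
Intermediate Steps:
$n{\left(F \right)} = -1 + F$ ($n{\left(F \right)} = 3 + \left(\left(-4 + 3\right) + \left(-3 + F\right)\right) = 3 + \left(-1 + \left(-3 + F\right)\right) = 3 + \left(-4 + F\right) = -1 + F$)
$o{\left(N \right)} = -8 + N$
$\left(226515 - 214802\right) \left(\left(76 + n{\left(-9 \right)}\right) o{\left(19 \right)} - 71352\right) = \left(226515 - 214802\right) \left(\left(76 - 10\right) \left(-8 + 19\right) - 71352\right) = 11713 \left(\left(76 - 10\right) 11 - 71352\right) = 11713 \left(66 \cdot 11 - 71352\right) = 11713 \left(726 - 71352\right) = 11713 \left(-70626\right) = -827242338$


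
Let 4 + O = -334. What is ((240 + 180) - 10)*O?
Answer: -138580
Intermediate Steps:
O = -338 (O = -4 - 334 = -338)
((240 + 180) - 10)*O = ((240 + 180) - 10)*(-338) = (420 - 10)*(-338) = 410*(-338) = -138580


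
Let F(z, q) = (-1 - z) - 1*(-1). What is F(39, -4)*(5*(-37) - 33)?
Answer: 8502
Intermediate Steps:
F(z, q) = -z (F(z, q) = (-1 - z) + 1 = -z)
F(39, -4)*(5*(-37) - 33) = (-1*39)*(5*(-37) - 33) = -39*(-185 - 33) = -39*(-218) = 8502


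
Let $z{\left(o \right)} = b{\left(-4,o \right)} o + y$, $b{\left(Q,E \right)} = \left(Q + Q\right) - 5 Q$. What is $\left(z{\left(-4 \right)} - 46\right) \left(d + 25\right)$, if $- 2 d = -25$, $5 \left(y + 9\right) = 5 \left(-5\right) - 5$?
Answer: $- \frac{8175}{2} \approx -4087.5$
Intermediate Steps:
$b{\left(Q,E \right)} = - 3 Q$ ($b{\left(Q,E \right)} = 2 Q - 5 Q = - 3 Q$)
$y = -15$ ($y = -9 + \frac{5 \left(-5\right) - 5}{5} = -9 + \frac{-25 - 5}{5} = -9 + \frac{1}{5} \left(-30\right) = -9 - 6 = -15$)
$d = \frac{25}{2}$ ($d = \left(- \frac{1}{2}\right) \left(-25\right) = \frac{25}{2} \approx 12.5$)
$z{\left(o \right)} = -15 + 12 o$ ($z{\left(o \right)} = \left(-3\right) \left(-4\right) o - 15 = 12 o - 15 = -15 + 12 o$)
$\left(z{\left(-4 \right)} - 46\right) \left(d + 25\right) = \left(\left(-15 + 12 \left(-4\right)\right) - 46\right) \left(\frac{25}{2} + 25\right) = \left(\left(-15 - 48\right) - 46\right) \frac{75}{2} = \left(-63 - 46\right) \frac{75}{2} = \left(-109\right) \frac{75}{2} = - \frac{8175}{2}$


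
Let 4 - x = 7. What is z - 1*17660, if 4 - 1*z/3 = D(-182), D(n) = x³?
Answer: -17567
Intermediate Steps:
x = -3 (x = 4 - 1*7 = 4 - 7 = -3)
D(n) = -27 (D(n) = (-3)³ = -27)
z = 93 (z = 12 - 3*(-27) = 12 + 81 = 93)
z - 1*17660 = 93 - 1*17660 = 93 - 17660 = -17567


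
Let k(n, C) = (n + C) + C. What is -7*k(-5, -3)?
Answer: 77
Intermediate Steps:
k(n, C) = n + 2*C (k(n, C) = (C + n) + C = n + 2*C)
-7*k(-5, -3) = -7*(-5 + 2*(-3)) = -7*(-5 - 6) = -7*(-11) = 77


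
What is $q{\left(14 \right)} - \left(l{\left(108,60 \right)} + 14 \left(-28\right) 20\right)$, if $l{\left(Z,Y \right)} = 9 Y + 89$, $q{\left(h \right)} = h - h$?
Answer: $7211$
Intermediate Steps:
$q{\left(h \right)} = 0$
$l{\left(Z,Y \right)} = 89 + 9 Y$
$q{\left(14 \right)} - \left(l{\left(108,60 \right)} + 14 \left(-28\right) 20\right) = 0 - \left(\left(89 + 9 \cdot 60\right) + 14 \left(-28\right) 20\right) = 0 - \left(\left(89 + 540\right) - 7840\right) = 0 - \left(629 - 7840\right) = 0 - -7211 = 0 + 7211 = 7211$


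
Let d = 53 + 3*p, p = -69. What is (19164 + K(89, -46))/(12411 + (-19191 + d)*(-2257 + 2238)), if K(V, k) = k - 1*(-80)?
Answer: 9599/189983 ≈ 0.050526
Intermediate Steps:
K(V, k) = 80 + k (K(V, k) = k + 80 = 80 + k)
d = -154 (d = 53 + 3*(-69) = 53 - 207 = -154)
(19164 + K(89, -46))/(12411 + (-19191 + d)*(-2257 + 2238)) = (19164 + (80 - 46))/(12411 + (-19191 - 154)*(-2257 + 2238)) = (19164 + 34)/(12411 - 19345*(-19)) = 19198/(12411 + 367555) = 19198/379966 = 19198*(1/379966) = 9599/189983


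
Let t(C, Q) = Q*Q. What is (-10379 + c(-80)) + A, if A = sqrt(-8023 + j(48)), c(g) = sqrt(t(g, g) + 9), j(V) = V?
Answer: -10379 + sqrt(6409) + 5*I*sqrt(319) ≈ -10299.0 + 89.303*I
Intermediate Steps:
t(C, Q) = Q**2
c(g) = sqrt(9 + g**2) (c(g) = sqrt(g**2 + 9) = sqrt(9 + g**2))
A = 5*I*sqrt(319) (A = sqrt(-8023 + 48) = sqrt(-7975) = 5*I*sqrt(319) ≈ 89.303*I)
(-10379 + c(-80)) + A = (-10379 + sqrt(9 + (-80)**2)) + 5*I*sqrt(319) = (-10379 + sqrt(9 + 6400)) + 5*I*sqrt(319) = (-10379 + sqrt(6409)) + 5*I*sqrt(319) = -10379 + sqrt(6409) + 5*I*sqrt(319)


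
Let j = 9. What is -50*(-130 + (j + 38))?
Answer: 4150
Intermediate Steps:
-50*(-130 + (j + 38)) = -50*(-130 + (9 + 38)) = -50*(-130 + 47) = -50*(-83) = 4150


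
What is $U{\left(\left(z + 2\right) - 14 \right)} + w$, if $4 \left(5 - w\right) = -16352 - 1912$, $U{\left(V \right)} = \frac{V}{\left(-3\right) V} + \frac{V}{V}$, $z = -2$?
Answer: $\frac{13715}{3} \approx 4571.7$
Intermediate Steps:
$U{\left(V \right)} = \frac{2}{3}$ ($U{\left(V \right)} = V \left(- \frac{1}{3 V}\right) + 1 = - \frac{1}{3} + 1 = \frac{2}{3}$)
$w = 4571$ ($w = 5 - \frac{-16352 - 1912}{4} = 5 - -4566 = 5 + 4566 = 4571$)
$U{\left(\left(z + 2\right) - 14 \right)} + w = \frac{2}{3} + 4571 = \frac{13715}{3}$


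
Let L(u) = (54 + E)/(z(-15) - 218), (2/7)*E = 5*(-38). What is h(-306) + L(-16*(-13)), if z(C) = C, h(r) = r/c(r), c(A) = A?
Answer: 844/233 ≈ 3.6223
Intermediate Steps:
E = -665 (E = 7*(5*(-38))/2 = (7/2)*(-190) = -665)
h(r) = 1 (h(r) = r/r = 1)
L(u) = 611/233 (L(u) = (54 - 665)/(-15 - 218) = -611/(-233) = -611*(-1/233) = 611/233)
h(-306) + L(-16*(-13)) = 1 + 611/233 = 844/233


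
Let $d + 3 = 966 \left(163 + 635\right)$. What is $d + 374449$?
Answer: $1145314$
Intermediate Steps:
$d = 770865$ ($d = -3 + 966 \left(163 + 635\right) = -3 + 966 \cdot 798 = -3 + 770868 = 770865$)
$d + 374449 = 770865 + 374449 = 1145314$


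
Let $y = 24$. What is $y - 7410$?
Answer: $-7386$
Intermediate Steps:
$y - 7410 = 24 - 7410 = -7386$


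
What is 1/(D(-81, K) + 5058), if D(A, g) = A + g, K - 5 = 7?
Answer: 1/4989 ≈ 0.00020044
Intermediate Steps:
K = 12 (K = 5 + 7 = 12)
1/(D(-81, K) + 5058) = 1/((-81 + 12) + 5058) = 1/(-69 + 5058) = 1/4989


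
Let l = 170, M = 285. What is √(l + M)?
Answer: √455 ≈ 21.331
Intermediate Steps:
√(l + M) = √(170 + 285) = √455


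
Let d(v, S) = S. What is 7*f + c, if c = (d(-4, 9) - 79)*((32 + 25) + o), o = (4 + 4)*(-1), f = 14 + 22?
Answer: -3178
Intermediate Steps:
f = 36
o = -8 (o = 8*(-1) = -8)
c = -3430 (c = (9 - 79)*((32 + 25) - 8) = -70*(57 - 8) = -70*49 = -3430)
7*f + c = 7*36 - 3430 = 252 - 3430 = -3178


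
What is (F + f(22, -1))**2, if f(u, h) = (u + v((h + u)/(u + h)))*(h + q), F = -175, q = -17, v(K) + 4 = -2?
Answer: 214369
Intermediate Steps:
v(K) = -6 (v(K) = -4 - 2 = -6)
f(u, h) = (-17 + h)*(-6 + u) (f(u, h) = (u - 6)*(h - 17) = (-6 + u)*(-17 + h) = (-17 + h)*(-6 + u))
(F + f(22, -1))**2 = (-175 + (102 - 17*22 - 6*(-1) - 1*22))**2 = (-175 + (102 - 374 + 6 - 22))**2 = (-175 - 288)**2 = (-463)**2 = 214369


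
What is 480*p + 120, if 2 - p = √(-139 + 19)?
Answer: 1080 - 960*I*√30 ≈ 1080.0 - 5258.1*I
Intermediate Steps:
p = 2 - 2*I*√30 (p = 2 - √(-139 + 19) = 2 - √(-120) = 2 - 2*I*√30 ≈ 2.0 - 10.954*I)
480*p + 120 = 480*(2 - 2*I*√30) + 120 = (960 - 960*I*√30) + 120 = 1080 - 960*I*√30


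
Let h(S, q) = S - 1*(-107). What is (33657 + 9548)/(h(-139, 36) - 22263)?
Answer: -8641/4459 ≈ -1.9379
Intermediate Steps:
h(S, q) = 107 + S (h(S, q) = S + 107 = 107 + S)
(33657 + 9548)/(h(-139, 36) - 22263) = (33657 + 9548)/((107 - 139) - 22263) = 43205/(-32 - 22263) = 43205/(-22295) = 43205*(-1/22295) = -8641/4459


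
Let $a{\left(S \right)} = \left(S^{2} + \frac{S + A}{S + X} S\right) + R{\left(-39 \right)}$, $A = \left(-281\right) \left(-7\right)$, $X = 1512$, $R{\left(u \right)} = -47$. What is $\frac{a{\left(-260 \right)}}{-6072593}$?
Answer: $- \frac{21033134}{1900721609} \approx -0.011066$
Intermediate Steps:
$A = 1967$
$a{\left(S \right)} = -47 + S^{2} + \frac{S \left(1967 + S\right)}{1512 + S}$ ($a{\left(S \right)} = \left(S^{2} + \frac{S + 1967}{S + 1512} S\right) - 47 = \left(S^{2} + \frac{1967 + S}{1512 + S} S\right) - 47 = \left(S^{2} + \frac{S \left(1967 + S\right)}{1512 + S}\right) - 47 = -47 + S^{2} + \frac{S \left(1967 + S\right)}{1512 + S}$)
$\frac{a{\left(-260 \right)}}{-6072593} = \frac{\frac{1}{1512 - 260} \left(-71064 + \left(-260\right)^{3} + 1513 \left(-260\right)^{2} + 1920 \left(-260\right)\right)}{-6072593} = \frac{-71064 - 17576000 + 1513 \cdot 67600 - 499200}{1252} \left(- \frac{1}{6072593}\right) = \frac{-71064 - 17576000 + 102278800 - 499200}{1252} \left(- \frac{1}{6072593}\right) = \frac{1}{1252} \cdot 84132536 \left(- \frac{1}{6072593}\right) = \frac{21033134}{313} \left(- \frac{1}{6072593}\right) = - \frac{21033134}{1900721609}$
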